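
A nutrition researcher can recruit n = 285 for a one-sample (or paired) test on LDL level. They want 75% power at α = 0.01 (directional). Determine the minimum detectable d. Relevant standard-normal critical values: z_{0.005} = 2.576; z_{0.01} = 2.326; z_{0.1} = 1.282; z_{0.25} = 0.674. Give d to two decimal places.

d_min ≈ 0.18

For a single sample (or paired design) of n = 285: d_min = (z_{α} + z_β)/√n.
z-sum = 2.326 + 0.674 = 3.000.
d_min = 3.000 / √285 = 3.000 / 16.882 = 0.178.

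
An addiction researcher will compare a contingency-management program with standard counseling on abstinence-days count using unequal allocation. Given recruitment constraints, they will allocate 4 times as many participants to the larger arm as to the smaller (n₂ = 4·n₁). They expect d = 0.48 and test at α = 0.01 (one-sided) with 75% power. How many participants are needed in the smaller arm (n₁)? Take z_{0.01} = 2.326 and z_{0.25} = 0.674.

n₁ = 49

With allocation ratio k = n₂/n₁ = 4, Var(x̄₁−x̄₂) = σ²(1/n₁ + 1/(k·n₁)) = σ²·(k+1)/(k·n₁).
So n₁ = (1 + 1/k)·((z_{α} + z_β)/d)² = 1.250 × (3.000/0.48)².
n₁ = 1.250 × 39.06 = 48.8.
Round up: n₁ = 49, giving n₂ = 4 × 49 = 196.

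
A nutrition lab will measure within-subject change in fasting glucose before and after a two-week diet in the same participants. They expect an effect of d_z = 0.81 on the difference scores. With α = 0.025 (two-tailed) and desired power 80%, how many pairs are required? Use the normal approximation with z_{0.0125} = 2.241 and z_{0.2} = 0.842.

n = 15 pairs

For a paired (one-sample on differences) test: n = ((z_{α/2} + z_β) / d)².
z_{α/2} + z_β = 2.241 + 0.842 = 3.083.
n = (3.083 / 0.81)² = 3.806² = 14.49.
Round up.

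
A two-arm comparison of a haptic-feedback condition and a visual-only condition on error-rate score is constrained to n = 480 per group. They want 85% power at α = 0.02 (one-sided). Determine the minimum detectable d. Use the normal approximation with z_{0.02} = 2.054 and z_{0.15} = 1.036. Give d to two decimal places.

d_min ≈ 0.20

For two independent groups of n = 480 each: d_min = (z_{α} + z_β)·√(2/n).
z-sum = 2.054 + 1.036 = 3.090.
d_min = 3.090 × √(2/480) = 3.090 × 0.0645 = 0.199.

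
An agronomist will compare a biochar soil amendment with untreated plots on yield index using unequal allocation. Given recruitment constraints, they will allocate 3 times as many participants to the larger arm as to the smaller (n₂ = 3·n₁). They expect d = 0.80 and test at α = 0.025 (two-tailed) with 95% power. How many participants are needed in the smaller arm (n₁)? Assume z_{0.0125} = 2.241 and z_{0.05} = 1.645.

With allocation ratio k = n₂/n₁ = 3, Var(x̄₁−x̄₂) = σ²(1/n₁ + 1/(k·n₁)) = σ²·(k+1)/(k·n₁).
So n₁ = (1 + 1/k)·((z_{α/2} + z_β)/d)² = 1.333 × (3.886/0.80)².
n₁ = 1.333 × 23.60 = 31.5.
Round up: n₁ = 32, giving n₂ = 3 × 32 = 96.

n₁ = 32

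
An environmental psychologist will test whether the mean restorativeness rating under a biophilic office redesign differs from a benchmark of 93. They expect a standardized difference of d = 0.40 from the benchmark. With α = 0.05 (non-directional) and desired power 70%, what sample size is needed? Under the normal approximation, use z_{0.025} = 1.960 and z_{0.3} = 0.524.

For a one-sample test: n = ((z_{α/2} + z_β) / d)².
z_{α/2} + z_β = 1.960 + 0.524 = 2.484.
n = (2.484 / 0.40)² = 6.210² = 38.56.
Round up.

n = 39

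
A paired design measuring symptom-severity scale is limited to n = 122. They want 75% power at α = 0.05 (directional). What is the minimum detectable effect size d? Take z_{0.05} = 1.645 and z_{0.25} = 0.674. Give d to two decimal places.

For a single sample (or paired design) of n = 122: d_min = (z_{α} + z_β)/√n.
z-sum = 1.645 + 0.674 = 2.319.
d_min = 2.319 / √122 = 2.319 / 11.045 = 0.210.

d_min ≈ 0.21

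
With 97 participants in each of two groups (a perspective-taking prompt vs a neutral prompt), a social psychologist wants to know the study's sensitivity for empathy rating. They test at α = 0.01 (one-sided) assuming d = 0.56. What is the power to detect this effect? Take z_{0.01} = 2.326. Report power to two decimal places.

power ≈ 0.94

For two equal groups, power = Φ(d·√(n/2) − z_{α}).
d·√(n/2) = 0.56 × √(97/2) = 0.56 × 6.964 = 3.900.
z_β = 3.900 − 2.326 = 1.574.
Power = Φ(1.574) = 0.942.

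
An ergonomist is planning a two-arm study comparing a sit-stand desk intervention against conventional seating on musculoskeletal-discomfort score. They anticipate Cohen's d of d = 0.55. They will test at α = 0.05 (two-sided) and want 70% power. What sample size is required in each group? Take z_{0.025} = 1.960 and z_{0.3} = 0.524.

n = 41 per group

For two independent groups with equal n: n = 2·((z_{α/2} + z_β) / d)².
z_{α/2} + z_β = 1.960 + 0.524 = 2.484.
n = 2 × (2.484 / 0.55)² = 2 × 4.516² = 2 × 20.40 = 40.8.
Round up to the next whole participant.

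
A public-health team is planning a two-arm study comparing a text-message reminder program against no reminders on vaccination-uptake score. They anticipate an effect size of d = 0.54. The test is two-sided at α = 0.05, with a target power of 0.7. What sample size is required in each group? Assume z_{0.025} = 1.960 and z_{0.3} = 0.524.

For two independent groups with equal n: n = 2·((z_{α/2} + z_β) / d)².
z_{α/2} + z_β = 1.960 + 0.524 = 2.484.
n = 2 × (2.484 / 0.54)² = 2 × 4.600² = 2 × 21.16 = 42.3.
Round up to the next whole participant.

n = 43 per group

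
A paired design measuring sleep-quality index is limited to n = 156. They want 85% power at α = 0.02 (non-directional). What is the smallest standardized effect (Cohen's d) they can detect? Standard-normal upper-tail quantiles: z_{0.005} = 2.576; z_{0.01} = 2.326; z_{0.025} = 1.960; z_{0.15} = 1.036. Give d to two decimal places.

For a single sample (or paired design) of n = 156: d_min = (z_{α/2} + z_β)/√n.
z-sum = 2.326 + 1.036 = 3.362.
d_min = 3.362 / √156 = 3.362 / 12.490 = 0.269.

d_min ≈ 0.27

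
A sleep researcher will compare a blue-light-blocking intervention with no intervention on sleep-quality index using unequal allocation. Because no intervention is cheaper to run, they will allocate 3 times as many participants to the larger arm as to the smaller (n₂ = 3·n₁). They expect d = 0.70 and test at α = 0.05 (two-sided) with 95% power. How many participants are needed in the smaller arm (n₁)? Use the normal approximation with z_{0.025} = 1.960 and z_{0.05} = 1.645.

With allocation ratio k = n₂/n₁ = 3, Var(x̄₁−x̄₂) = σ²(1/n₁ + 1/(k·n₁)) = σ²·(k+1)/(k·n₁).
So n₁ = (1 + 1/k)·((z_{α/2} + z_β)/d)² = 1.333 × (3.605/0.70)².
n₁ = 1.333 × 26.52 = 35.4.
Round up: n₁ = 36, giving n₂ = 3 × 36 = 108.

n₁ = 36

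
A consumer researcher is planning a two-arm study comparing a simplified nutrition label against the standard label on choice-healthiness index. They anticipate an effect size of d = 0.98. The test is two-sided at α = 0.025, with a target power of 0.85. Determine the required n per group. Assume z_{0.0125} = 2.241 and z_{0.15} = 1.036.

n = 23 per group

For two independent groups with equal n: n = 2·((z_{α/2} + z_β) / d)².
z_{α/2} + z_β = 2.241 + 1.036 = 3.277.
n = 2 × (3.277 / 0.98)² = 2 × 3.344² = 2 × 11.18 = 22.4.
Round up to the next whole participant.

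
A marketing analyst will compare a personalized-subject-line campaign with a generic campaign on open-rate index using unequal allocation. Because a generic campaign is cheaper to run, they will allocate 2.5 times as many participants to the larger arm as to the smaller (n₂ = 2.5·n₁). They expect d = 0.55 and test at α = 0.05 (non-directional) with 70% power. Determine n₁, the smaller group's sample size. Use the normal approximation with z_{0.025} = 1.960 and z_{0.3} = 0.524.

n₁ = 29

With allocation ratio k = n₂/n₁ = 2.5, Var(x̄₁−x̄₂) = σ²(1/n₁ + 1/(k·n₁)) = σ²·(k+1)/(k·n₁).
So n₁ = (1 + 1/k)·((z_{α/2} + z_β)/d)² = 1.400 × (2.484/0.55)².
n₁ = 1.400 × 20.40 = 28.6.
Round up: n₁ = 29, giving n₂ = ⌈2.5 × 29⌉ = ⌈72.5⌉ = 73.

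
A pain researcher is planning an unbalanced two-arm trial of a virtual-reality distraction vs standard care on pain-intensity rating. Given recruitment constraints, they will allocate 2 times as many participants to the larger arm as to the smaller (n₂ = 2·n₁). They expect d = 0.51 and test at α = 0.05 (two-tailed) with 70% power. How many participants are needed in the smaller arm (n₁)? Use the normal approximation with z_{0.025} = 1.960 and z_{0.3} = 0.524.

With allocation ratio k = n₂/n₁ = 2, Var(x̄₁−x̄₂) = σ²(1/n₁ + 1/(k·n₁)) = σ²·(k+1)/(k·n₁).
So n₁ = (1 + 1/k)·((z_{α/2} + z_β)/d)² = 1.500 × (2.484/0.51)².
n₁ = 1.500 × 23.72 = 35.6.
Round up: n₁ = 36, giving n₂ = 2 × 36 = 72.

n₁ = 36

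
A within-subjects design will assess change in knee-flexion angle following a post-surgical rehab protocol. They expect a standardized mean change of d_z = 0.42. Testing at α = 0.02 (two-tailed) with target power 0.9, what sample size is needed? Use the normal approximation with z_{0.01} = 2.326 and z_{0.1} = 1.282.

For a paired (one-sample on differences) test: n = ((z_{α/2} + z_β) / d)².
z_{α/2} + z_β = 2.326 + 1.282 = 3.608.
n = (3.608 / 0.42)² = 8.590² = 73.80.
Round up.

n = 74 pairs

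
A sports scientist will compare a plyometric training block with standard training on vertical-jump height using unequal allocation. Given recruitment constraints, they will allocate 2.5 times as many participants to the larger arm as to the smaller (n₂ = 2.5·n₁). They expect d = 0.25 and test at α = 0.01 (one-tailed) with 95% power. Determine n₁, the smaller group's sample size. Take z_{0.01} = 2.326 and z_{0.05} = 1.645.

n₁ = 354

With allocation ratio k = n₂/n₁ = 2.5, Var(x̄₁−x̄₂) = σ²(1/n₁ + 1/(k·n₁)) = σ²·(k+1)/(k·n₁).
So n₁ = (1 + 1/k)·((z_{α} + z_β)/d)² = 1.400 × (3.971/0.25)².
n₁ = 1.400 × 252.30 = 353.2.
Round up: n₁ = 354, giving n₂ = 2.5 × 354 = 885.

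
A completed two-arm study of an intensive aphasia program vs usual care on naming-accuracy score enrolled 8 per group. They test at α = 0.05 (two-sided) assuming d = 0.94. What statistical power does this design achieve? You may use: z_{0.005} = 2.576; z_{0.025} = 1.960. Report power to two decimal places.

power ≈ 0.47

For two equal groups, power = Φ(d·√(n/2) − z_{α/2}).
d·√(n/2) = 0.94 × √(8/2) = 0.94 × 2.000 = 1.880.
z_β = 1.880 − 1.960 = -0.080.
Power = Φ(-0.080) = 0.468.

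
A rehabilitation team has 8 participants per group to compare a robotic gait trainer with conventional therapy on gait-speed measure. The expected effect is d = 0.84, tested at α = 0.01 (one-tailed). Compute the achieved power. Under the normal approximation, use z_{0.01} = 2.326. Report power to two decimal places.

power ≈ 0.26

For two equal groups, power = Φ(d·√(n/2) − z_{α}).
d·√(n/2) = 0.84 × √(8/2) = 0.84 × 2.000 = 1.680.
z_β = 1.680 − 2.326 = -0.646.
Power = Φ(-0.646) = 0.259.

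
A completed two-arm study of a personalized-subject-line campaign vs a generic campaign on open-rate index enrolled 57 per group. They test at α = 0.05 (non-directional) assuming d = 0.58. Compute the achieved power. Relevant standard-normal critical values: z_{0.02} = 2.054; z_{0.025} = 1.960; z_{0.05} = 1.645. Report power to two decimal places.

For two equal groups, power = Φ(d·√(n/2) − z_{α/2}).
d·√(n/2) = 0.58 × √(57/2) = 0.58 × 5.339 = 3.096.
z_β = 3.096 − 1.960 = 1.136.
Power = Φ(1.136) = 0.872.

power ≈ 0.87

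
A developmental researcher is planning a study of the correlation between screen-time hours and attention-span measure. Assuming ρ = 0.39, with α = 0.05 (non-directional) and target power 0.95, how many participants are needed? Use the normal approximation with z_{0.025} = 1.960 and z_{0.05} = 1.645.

Fisher's z: C = ½·ln((1+r)/(1−r)) = ½·ln(2.2787) = 0.4118.
n = ((z_{α/2} + z_β)/C)² + 3.
(1.960 + 1.645) / 0.4118 = 3.605 / 0.4118 = 8.754.
n = 8.754² + 3 = 76.64 + 3 = 79.6.
Round up.

n = 80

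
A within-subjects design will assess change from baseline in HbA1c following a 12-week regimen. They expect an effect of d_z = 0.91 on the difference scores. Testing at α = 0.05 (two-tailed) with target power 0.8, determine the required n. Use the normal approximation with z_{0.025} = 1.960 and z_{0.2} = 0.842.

For a paired (one-sample on differences) test: n = ((z_{α/2} + z_β) / d)².
z_{α/2} + z_β = 1.960 + 0.842 = 2.802.
n = (2.802 / 0.91)² = 3.079² = 9.48.
Round up.

n = 10 pairs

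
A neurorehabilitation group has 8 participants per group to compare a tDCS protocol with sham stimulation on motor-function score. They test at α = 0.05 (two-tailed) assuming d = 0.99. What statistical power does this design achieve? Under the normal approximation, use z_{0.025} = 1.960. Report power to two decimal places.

For two equal groups, power = Φ(d·√(n/2) − z_{α/2}).
d·√(n/2) = 0.99 × √(8/2) = 0.99 × 2.000 = 1.980.
z_β = 1.980 − 1.960 = 0.020.
Power = Φ(0.020) = 0.508.

power ≈ 0.51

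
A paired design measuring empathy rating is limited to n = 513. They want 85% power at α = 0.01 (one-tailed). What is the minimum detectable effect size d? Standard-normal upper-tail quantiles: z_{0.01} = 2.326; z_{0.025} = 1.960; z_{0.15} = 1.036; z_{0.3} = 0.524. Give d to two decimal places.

d_min ≈ 0.15

For a single sample (or paired design) of n = 513: d_min = (z_{α} + z_β)/√n.
z-sum = 2.326 + 1.036 = 3.362.
d_min = 3.362 / √513 = 3.362 / 22.650 = 0.148.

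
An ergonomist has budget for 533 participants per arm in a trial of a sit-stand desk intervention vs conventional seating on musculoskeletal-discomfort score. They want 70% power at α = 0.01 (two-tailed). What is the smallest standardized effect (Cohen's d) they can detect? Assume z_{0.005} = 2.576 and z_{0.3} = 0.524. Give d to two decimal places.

For two independent groups of n = 533 each: d_min = (z_{α/2} + z_β)·√(2/n).
z-sum = 2.576 + 0.524 = 3.100.
d_min = 3.100 × √(2/533) = 3.100 × 0.0613 = 0.190.

d_min ≈ 0.19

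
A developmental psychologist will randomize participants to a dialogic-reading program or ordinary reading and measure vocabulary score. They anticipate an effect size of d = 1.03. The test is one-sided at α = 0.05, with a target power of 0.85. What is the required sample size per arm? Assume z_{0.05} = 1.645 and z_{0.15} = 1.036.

n = 14 per group

For two independent groups with equal n: n = 2·((z_{α} + z_β) / d)².
z_{α} + z_β = 1.645 + 1.036 = 2.681.
n = 2 × (2.681 / 1.03)² = 2 × 2.603² = 2 × 6.78 = 13.6.
Round up to the next whole participant.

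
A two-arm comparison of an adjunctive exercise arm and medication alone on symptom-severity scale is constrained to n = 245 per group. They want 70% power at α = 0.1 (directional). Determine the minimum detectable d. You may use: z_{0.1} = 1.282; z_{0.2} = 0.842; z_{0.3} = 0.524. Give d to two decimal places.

d_min ≈ 0.16

For two independent groups of n = 245 each: d_min = (z_{α} + z_β)·√(2/n).
z-sum = 1.282 + 0.524 = 1.806.
d_min = 1.806 × √(2/245) = 1.806 × 0.0904 = 0.163.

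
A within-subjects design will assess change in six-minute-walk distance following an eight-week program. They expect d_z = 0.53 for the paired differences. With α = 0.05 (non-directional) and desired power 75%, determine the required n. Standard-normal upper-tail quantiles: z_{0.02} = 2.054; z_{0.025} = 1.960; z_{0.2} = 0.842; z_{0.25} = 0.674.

n = 25 pairs

For a paired (one-sample on differences) test: n = ((z_{α/2} + z_β) / d)².
z_{α/2} + z_β = 1.960 + 0.674 = 2.634.
n = (2.634 / 0.53)² = 4.970² = 24.70.
Round up.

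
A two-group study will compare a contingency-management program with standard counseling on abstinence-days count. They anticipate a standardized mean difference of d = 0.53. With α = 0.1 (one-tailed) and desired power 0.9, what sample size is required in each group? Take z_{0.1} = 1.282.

For two independent groups with equal n: n = 2·((z_{α} + z_β) / d)².
z_{α} + z_β = 1.282 + 1.282 = 2.564.
n = 2 × (2.564 / 0.53)² = 2 × 4.838² = 2 × 23.40 = 46.8.
Round up to the next whole participant.

n = 47 per group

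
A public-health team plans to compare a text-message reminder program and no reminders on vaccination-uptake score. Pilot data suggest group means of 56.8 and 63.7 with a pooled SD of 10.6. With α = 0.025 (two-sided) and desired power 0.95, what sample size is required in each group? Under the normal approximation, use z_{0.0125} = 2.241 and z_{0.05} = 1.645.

n = 72 per group

Cohen's d = |M₁ − M₂| / SD_pooled = |56.8 − 63.7| / 10.6 = 6.9 / 10.6 = 0.651.
For two independent groups with equal n: n = 2·((z_{α/2} + z_β) / d)².
z_{α/2} + z_β = 2.241 + 1.645 = 3.886.
n = 2 × (3.886 / 0.651)² = 2 × 5.969² = 2 × 35.63 = 71.3.
Round up to the next whole participant.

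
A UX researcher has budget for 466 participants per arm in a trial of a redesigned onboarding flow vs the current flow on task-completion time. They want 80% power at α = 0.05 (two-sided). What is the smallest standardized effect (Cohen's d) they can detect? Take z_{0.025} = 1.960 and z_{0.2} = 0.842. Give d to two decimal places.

d_min ≈ 0.18

For two independent groups of n = 466 each: d_min = (z_{α/2} + z_β)·√(2/n).
z-sum = 1.960 + 0.842 = 2.802.
d_min = 2.802 × √(2/466) = 2.802 × 0.0655 = 0.184.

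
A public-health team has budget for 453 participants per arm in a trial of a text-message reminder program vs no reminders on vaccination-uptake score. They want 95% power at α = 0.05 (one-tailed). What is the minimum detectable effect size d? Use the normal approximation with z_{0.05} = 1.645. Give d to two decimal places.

d_min ≈ 0.22

For two independent groups of n = 453 each: d_min = (z_{α} + z_β)·√(2/n).
z-sum = 1.645 + 1.645 = 3.290.
d_min = 3.290 × √(2/453) = 3.290 × 0.0664 = 0.219.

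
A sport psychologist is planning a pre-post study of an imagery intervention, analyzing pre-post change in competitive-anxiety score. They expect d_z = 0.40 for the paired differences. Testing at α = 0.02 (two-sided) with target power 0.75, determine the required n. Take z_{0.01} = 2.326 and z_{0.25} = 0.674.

n = 57 pairs

For a paired (one-sample on differences) test: n = ((z_{α/2} + z_β) / d)².
z_{α/2} + z_β = 2.326 + 0.674 = 3.000.
n = (3.000 / 0.40)² = 7.500² = 56.25.
Round up.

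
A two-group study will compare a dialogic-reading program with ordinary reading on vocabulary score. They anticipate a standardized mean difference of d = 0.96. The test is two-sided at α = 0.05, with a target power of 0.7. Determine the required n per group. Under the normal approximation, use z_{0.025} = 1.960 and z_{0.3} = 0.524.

n = 14 per group

For two independent groups with equal n: n = 2·((z_{α/2} + z_β) / d)².
z_{α/2} + z_β = 1.960 + 0.524 = 2.484.
n = 2 × (2.484 / 0.96)² = 2 × 2.587² = 2 × 6.70 = 13.4.
Round up to the next whole participant.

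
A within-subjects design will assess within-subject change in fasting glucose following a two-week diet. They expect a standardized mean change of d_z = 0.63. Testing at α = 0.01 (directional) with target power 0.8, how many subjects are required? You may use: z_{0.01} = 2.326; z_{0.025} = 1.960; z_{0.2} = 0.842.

n = 26 pairs

For a paired (one-sample on differences) test: n = ((z_{α} + z_β) / d)².
z_{α} + z_β = 2.326 + 0.842 = 3.168.
n = (3.168 / 0.63)² = 5.029² = 25.29.
Round up.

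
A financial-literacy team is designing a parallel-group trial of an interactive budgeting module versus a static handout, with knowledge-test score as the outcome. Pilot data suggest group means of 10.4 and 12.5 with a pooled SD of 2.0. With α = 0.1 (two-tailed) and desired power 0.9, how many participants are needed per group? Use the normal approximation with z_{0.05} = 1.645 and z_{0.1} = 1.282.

Cohen's d = |M₁ − M₂| / SD_pooled = |10.4 − 12.5| / 2.0 = 2.1 / 2.0 = 1.050.
For two independent groups with equal n: n = 2·((z_{α/2} + z_β) / d)².
z_{α/2} + z_β = 1.645 + 1.282 = 2.927.
n = 2 × (2.927 / 1.050)² = 2 × 2.788² = 2 × 7.77 = 15.5.
Round up to the next whole participant.

n = 16 per group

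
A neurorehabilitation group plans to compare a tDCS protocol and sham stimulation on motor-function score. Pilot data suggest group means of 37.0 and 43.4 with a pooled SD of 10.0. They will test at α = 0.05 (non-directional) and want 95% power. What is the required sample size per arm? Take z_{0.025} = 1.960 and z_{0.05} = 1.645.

Cohen's d = |M₁ − M₂| / SD_pooled = |37.0 − 43.4| / 10.0 = 6.4 / 10.0 = 0.640.
For two independent groups with equal n: n = 2·((z_{α/2} + z_β) / d)².
z_{α/2} + z_β = 1.960 + 1.645 = 3.605.
n = 2 × (3.605 / 0.640)² = 2 × 5.633² = 2 × 31.73 = 63.5.
Round up to the next whole participant.

n = 64 per group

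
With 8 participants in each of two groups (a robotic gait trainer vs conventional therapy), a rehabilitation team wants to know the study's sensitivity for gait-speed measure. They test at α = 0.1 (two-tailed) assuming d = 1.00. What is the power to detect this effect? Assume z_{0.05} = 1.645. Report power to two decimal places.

For two equal groups, power = Φ(d·√(n/2) − z_{α/2}).
d·√(n/2) = 1.00 × √(8/2) = 1.00 × 2.000 = 2.000.
z_β = 2.000 − 1.645 = 0.355.
Power = Φ(0.355) = 0.639.

power ≈ 0.64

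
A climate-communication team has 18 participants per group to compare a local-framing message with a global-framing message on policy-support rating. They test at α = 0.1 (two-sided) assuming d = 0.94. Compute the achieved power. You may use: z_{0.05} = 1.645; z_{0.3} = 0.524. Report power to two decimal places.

For two equal groups, power = Φ(d·√(n/2) − z_{α/2}).
d·√(n/2) = 0.94 × √(18/2) = 0.94 × 3.000 = 2.820.
z_β = 2.820 − 1.645 = 1.175.
Power = Φ(1.175) = 0.880.

power ≈ 0.88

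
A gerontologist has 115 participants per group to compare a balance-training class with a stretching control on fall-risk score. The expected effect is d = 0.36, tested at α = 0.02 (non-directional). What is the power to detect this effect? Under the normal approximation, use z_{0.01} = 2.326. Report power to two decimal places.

power ≈ 0.66

For two equal groups, power = Φ(d·√(n/2) − z_{α/2}).
d·√(n/2) = 0.36 × √(115/2) = 0.36 × 7.583 = 2.730.
z_β = 2.730 − 2.326 = 0.404.
Power = Φ(0.404) = 0.657.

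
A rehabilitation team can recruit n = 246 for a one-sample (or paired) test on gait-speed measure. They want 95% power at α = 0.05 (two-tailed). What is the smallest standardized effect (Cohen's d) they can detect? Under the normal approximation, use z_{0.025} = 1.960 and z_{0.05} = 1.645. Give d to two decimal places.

d_min ≈ 0.23

For a single sample (or paired design) of n = 246: d_min = (z_{α/2} + z_β)/√n.
z-sum = 1.960 + 1.645 = 3.605.
d_min = 3.605 / √246 = 3.605 / 15.684 = 0.230.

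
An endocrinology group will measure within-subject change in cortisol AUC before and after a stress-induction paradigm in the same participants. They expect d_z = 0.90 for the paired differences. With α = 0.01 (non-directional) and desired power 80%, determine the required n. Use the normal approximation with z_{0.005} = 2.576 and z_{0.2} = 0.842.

For a paired (one-sample on differences) test: n = ((z_{α/2} + z_β) / d)².
z_{α/2} + z_β = 2.576 + 0.842 = 3.418.
n = (3.418 / 0.90)² = 3.798² = 14.42.
Round up.

n = 15 pairs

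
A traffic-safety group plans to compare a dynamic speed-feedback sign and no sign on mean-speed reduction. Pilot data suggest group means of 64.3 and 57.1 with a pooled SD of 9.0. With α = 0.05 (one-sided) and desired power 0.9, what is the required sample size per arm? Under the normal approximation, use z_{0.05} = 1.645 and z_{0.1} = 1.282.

Cohen's d = |M₁ − M₂| / SD_pooled = |64.3 − 57.1| / 9.0 = 7.2 / 9.0 = 0.800.
For two independent groups with equal n: n = 2·((z_{α} + z_β) / d)².
z_{α} + z_β = 1.645 + 1.282 = 2.927.
n = 2 × (2.927 / 0.800)² = 2 × 3.659² = 2 × 13.39 = 26.8.
Round up to the next whole participant.

n = 27 per group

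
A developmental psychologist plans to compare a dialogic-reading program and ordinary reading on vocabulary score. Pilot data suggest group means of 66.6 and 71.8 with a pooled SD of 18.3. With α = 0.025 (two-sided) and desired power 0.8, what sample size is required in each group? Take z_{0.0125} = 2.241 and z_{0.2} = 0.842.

n = 236 per group

Cohen's d = |M₁ − M₂| / SD_pooled = |66.6 − 71.8| / 18.3 = 5.2 / 18.3 = 0.284.
For two independent groups with equal n: n = 2·((z_{α/2} + z_β) / d)².
z_{α/2} + z_β = 2.241 + 0.842 = 3.083.
n = 2 × (3.083 / 0.284)² = 2 × 10.856² = 2 × 117.84 = 235.7.
Round up to the next whole participant.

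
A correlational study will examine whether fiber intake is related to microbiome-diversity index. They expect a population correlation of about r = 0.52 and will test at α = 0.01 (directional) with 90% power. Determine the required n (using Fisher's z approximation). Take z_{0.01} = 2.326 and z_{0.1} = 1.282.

n = 43

Fisher's z: C = ½·ln((1+r)/(1−r)) = ½·ln(3.1667) = 0.5763.
n = ((z_{α} + z_β)/C)² + 3.
(2.326 + 1.282) / 0.5763 = 3.608 / 0.5763 = 6.261.
n = 6.261² + 3 = 39.20 + 3 = 42.2.
Round up.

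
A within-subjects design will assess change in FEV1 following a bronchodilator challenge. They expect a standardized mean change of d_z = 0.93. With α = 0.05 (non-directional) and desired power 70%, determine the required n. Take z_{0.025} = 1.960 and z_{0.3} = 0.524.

n = 8 pairs

For a paired (one-sample on differences) test: n = ((z_{α/2} + z_β) / d)².
z_{α/2} + z_β = 1.960 + 0.524 = 2.484.
n = (2.484 / 0.93)² = 2.671² = 7.13.
Round up.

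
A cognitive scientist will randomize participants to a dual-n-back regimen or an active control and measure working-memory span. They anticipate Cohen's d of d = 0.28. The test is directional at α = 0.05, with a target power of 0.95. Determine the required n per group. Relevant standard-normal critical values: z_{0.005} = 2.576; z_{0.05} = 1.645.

n = 277 per group

For two independent groups with equal n: n = 2·((z_{α} + z_β) / d)².
z_{α} + z_β = 1.645 + 1.645 = 3.290.
n = 2 × (3.290 / 0.28)² = 2 × 11.750² = 2 × 138.06 = 276.1.
Round up to the next whole participant.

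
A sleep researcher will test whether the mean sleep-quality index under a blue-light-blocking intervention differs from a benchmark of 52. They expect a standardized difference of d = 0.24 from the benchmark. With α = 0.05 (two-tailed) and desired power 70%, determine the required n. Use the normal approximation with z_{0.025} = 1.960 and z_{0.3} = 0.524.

n = 108

For a one-sample test: n = ((z_{α/2} + z_β) / d)².
z_{α/2} + z_β = 1.960 + 0.524 = 2.484.
n = (2.484 / 0.24)² = 10.350² = 107.12.
Round up.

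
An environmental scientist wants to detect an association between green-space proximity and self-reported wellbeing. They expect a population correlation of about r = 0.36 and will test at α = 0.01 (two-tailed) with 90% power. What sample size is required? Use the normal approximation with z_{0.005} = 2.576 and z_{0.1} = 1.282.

Fisher's z: C = ½·ln((1+r)/(1−r)) = ½·ln(2.1250) = 0.3769.
n = ((z_{α/2} + z_β)/C)² + 3.
(2.576 + 1.282) / 0.3769 = 3.858 / 0.3769 = 10.236.
n = 10.236² + 3 = 104.78 + 3 = 107.8.
Round up.

n = 108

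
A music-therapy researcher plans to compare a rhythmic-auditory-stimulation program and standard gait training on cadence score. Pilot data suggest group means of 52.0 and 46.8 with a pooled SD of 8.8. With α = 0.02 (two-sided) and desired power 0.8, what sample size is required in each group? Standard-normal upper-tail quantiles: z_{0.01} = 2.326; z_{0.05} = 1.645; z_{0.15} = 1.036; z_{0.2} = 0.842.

Cohen's d = |M₁ − M₂| / SD_pooled = |52.0 − 46.8| / 8.8 = 5.2 / 8.8 = 0.591.
For two independent groups with equal n: n = 2·((z_{α/2} + z_β) / d)².
z_{α/2} + z_β = 2.326 + 0.842 = 3.168.
n = 2 × (3.168 / 0.591)² = 2 × 5.360² = 2 × 28.73 = 57.5.
Round up to the next whole participant.

n = 58 per group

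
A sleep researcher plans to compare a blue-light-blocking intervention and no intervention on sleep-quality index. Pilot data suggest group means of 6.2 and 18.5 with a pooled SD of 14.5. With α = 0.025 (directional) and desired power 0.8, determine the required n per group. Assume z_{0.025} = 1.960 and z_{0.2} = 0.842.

n = 22 per group

Cohen's d = |M₁ − M₂| / SD_pooled = |6.2 − 18.5| / 14.5 = 12.3 / 14.5 = 0.848.
For two independent groups with equal n: n = 2·((z_{α} + z_β) / d)².
z_{α} + z_β = 1.960 + 0.842 = 2.802.
n = 2 × (2.802 / 0.848)² = 2 × 3.304² = 2 × 10.92 = 21.8.
Round up to the next whole participant.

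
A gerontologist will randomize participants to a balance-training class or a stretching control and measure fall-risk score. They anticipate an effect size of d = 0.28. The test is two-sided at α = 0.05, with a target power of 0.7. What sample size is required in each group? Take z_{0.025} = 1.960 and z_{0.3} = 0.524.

For two independent groups with equal n: n = 2·((z_{α/2} + z_β) / d)².
z_{α/2} + z_β = 1.960 + 0.524 = 2.484.
n = 2 × (2.484 / 0.28)² = 2 × 8.871² = 2 × 78.70 = 157.4.
Round up to the next whole participant.

n = 158 per group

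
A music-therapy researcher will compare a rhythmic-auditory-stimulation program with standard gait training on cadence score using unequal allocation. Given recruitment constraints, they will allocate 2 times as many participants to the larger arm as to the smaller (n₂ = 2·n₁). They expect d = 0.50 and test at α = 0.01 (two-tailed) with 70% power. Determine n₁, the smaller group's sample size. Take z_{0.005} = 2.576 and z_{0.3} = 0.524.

n₁ = 58

With allocation ratio k = n₂/n₁ = 2, Var(x̄₁−x̄₂) = σ²(1/n₁ + 1/(k·n₁)) = σ²·(k+1)/(k·n₁).
So n₁ = (1 + 1/k)·((z_{α/2} + z_β)/d)² = 1.500 × (3.100/0.50)².
n₁ = 1.500 × 38.44 = 57.7.
Round up: n₁ = 58, giving n₂ = 2 × 58 = 116.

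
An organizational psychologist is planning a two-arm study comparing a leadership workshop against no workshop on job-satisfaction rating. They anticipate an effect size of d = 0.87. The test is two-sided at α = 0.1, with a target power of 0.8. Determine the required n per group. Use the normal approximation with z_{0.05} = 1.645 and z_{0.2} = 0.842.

n = 17 per group

For two independent groups with equal n: n = 2·((z_{α/2} + z_β) / d)².
z_{α/2} + z_β = 1.645 + 0.842 = 2.487.
n = 2 × (2.487 / 0.87)² = 2 × 2.859² = 2 × 8.17 = 16.3.
Round up to the next whole participant.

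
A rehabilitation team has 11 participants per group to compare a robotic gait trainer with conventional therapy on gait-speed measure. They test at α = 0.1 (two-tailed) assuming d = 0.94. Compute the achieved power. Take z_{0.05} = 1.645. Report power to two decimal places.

power ≈ 0.71

For two equal groups, power = Φ(d·√(n/2) − z_{α/2}).
d·√(n/2) = 0.94 × √(11/2) = 0.94 × 2.345 = 2.204.
z_β = 2.204 − 1.645 = 0.559.
Power = Φ(0.559) = 0.712.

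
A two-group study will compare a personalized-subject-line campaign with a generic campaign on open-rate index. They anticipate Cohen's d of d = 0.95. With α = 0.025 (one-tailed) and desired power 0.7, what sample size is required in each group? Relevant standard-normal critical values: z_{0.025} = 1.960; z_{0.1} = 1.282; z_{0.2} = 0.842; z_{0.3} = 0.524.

n = 14 per group

For two independent groups with equal n: n = 2·((z_{α} + z_β) / d)².
z_{α} + z_β = 1.960 + 0.524 = 2.484.
n = 2 × (2.484 / 0.95)² = 2 × 2.615² = 2 × 6.84 = 13.7.
Round up to the next whole participant.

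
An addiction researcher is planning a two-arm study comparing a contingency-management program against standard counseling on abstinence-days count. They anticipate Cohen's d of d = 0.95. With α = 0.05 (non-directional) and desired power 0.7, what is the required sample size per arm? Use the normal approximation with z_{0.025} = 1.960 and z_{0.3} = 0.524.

n = 14 per group

For two independent groups with equal n: n = 2·((z_{α/2} + z_β) / d)².
z_{α/2} + z_β = 1.960 + 0.524 = 2.484.
n = 2 × (2.484 / 0.95)² = 2 × 2.615² = 2 × 6.84 = 13.7.
Round up to the next whole participant.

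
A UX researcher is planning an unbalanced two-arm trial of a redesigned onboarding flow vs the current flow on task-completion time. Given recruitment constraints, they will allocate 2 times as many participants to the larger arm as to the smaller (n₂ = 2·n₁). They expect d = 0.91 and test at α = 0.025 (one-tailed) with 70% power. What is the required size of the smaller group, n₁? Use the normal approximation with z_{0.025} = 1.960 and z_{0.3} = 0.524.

With allocation ratio k = n₂/n₁ = 2, Var(x̄₁−x̄₂) = σ²(1/n₁ + 1/(k·n₁)) = σ²·(k+1)/(k·n₁).
So n₁ = (1 + 1/k)·((z_{α} + z_β)/d)² = 1.500 × (2.484/0.91)².
n₁ = 1.500 × 7.45 = 11.2.
Round up: n₁ = 12, giving n₂ = 2 × 12 = 24.

n₁ = 12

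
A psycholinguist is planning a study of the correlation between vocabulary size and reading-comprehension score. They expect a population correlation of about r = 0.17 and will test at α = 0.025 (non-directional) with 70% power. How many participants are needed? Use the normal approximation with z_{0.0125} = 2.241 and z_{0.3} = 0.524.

Fisher's z: C = ½·ln((1+r)/(1−r)) = ½·ln(1.4096) = 0.1717.
n = ((z_{α/2} + z_β)/C)² + 3.
(2.241 + 0.524) / 0.1717 = 2.765 / 0.1717 = 16.104.
n = 16.104² + 3 = 259.33 + 3 = 262.3.
Round up.

n = 263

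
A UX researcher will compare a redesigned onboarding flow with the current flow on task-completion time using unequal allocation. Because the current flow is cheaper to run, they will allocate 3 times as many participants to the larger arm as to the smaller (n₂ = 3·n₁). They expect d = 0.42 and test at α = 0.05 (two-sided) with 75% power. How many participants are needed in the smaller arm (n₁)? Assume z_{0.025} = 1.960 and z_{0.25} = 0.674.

With allocation ratio k = n₂/n₁ = 3, Var(x̄₁−x̄₂) = σ²(1/n₁ + 1/(k·n₁)) = σ²·(k+1)/(k·n₁).
So n₁ = (1 + 1/k)·((z_{α/2} + z_β)/d)² = 1.333 × (2.634/0.42)².
n₁ = 1.333 × 39.33 = 52.4.
Round up: n₁ = 53, giving n₂ = 3 × 53 = 159.

n₁ = 53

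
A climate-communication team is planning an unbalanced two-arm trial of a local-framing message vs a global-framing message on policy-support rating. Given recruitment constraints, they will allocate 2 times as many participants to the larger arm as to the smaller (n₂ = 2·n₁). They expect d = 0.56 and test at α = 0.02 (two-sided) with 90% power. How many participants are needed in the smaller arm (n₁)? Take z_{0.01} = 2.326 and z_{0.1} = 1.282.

With allocation ratio k = n₂/n₁ = 2, Var(x̄₁−x̄₂) = σ²(1/n₁ + 1/(k·n₁)) = σ²·(k+1)/(k·n₁).
So n₁ = (1 + 1/k)·((z_{α/2} + z_β)/d)² = 1.500 × (3.608/0.56)².
n₁ = 1.500 × 41.51 = 62.3.
Round up: n₁ = 63, giving n₂ = 2 × 63 = 126.

n₁ = 63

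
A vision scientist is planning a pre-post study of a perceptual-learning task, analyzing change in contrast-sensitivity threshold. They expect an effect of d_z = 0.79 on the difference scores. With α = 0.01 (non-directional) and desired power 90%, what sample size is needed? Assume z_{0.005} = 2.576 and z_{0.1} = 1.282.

For a paired (one-sample on differences) test: n = ((z_{α/2} + z_β) / d)².
z_{α/2} + z_β = 2.576 + 1.282 = 3.858.
n = (3.858 / 0.79)² = 4.884² = 23.85.
Round up.

n = 24 pairs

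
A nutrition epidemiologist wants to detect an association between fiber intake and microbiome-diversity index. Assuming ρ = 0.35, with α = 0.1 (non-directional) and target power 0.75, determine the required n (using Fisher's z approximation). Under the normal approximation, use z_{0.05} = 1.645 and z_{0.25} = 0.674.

Fisher's z: C = ½·ln((1+r)/(1−r)) = ½·ln(2.0769) = 0.3654.
n = ((z_{α/2} + z_β)/C)² + 3.
(1.645 + 0.674) / 0.3654 = 2.319 / 0.3654 = 6.346.
n = 6.346² + 3 = 40.28 + 3 = 43.3.
Round up.

n = 44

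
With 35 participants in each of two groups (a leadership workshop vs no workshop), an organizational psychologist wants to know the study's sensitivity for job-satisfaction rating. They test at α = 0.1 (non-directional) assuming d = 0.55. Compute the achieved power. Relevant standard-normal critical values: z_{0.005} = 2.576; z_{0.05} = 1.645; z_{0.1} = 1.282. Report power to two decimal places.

For two equal groups, power = Φ(d·√(n/2) − z_{α/2}).
d·√(n/2) = 0.55 × √(35/2) = 0.55 × 4.183 = 2.301.
z_β = 2.301 − 1.645 = 0.656.
Power = Φ(0.656) = 0.744.

power ≈ 0.74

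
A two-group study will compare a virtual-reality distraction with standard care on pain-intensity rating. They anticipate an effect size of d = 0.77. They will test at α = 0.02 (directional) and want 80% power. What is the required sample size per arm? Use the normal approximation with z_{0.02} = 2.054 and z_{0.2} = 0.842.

For two independent groups with equal n: n = 2·((z_{α} + z_β) / d)².
z_{α} + z_β = 2.054 + 0.842 = 2.896.
n = 2 × (2.896 / 0.77)² = 2 × 3.761² = 2 × 14.15 = 28.3.
Round up to the next whole participant.

n = 29 per group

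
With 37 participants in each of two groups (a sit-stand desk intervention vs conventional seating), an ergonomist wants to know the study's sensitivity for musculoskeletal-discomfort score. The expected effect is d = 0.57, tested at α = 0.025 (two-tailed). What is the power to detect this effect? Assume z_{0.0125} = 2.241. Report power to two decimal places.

power ≈ 0.58

For two equal groups, power = Φ(d·√(n/2) − z_{α/2}).
d·√(n/2) = 0.57 × √(37/2) = 0.57 × 4.301 = 2.452.
z_β = 2.452 − 2.241 = 0.211.
Power = Φ(0.211) = 0.583.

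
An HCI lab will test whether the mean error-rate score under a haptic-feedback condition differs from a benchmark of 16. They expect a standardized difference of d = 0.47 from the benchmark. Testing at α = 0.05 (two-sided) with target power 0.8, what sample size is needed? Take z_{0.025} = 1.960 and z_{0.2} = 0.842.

n = 36

For a one-sample test: n = ((z_{α/2} + z_β) / d)².
z_{α/2} + z_β = 1.960 + 0.842 = 2.802.
n = (2.802 / 0.47)² = 5.962² = 35.54.
Round up.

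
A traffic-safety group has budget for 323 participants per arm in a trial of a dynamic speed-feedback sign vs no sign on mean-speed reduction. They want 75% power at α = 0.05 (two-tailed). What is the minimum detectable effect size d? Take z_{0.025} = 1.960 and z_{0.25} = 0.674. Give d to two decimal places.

For two independent groups of n = 323 each: d_min = (z_{α/2} + z_β)·√(2/n).
z-sum = 1.960 + 0.674 = 2.634.
d_min = 2.634 × √(2/323) = 2.634 × 0.0787 = 0.207.

d_min ≈ 0.21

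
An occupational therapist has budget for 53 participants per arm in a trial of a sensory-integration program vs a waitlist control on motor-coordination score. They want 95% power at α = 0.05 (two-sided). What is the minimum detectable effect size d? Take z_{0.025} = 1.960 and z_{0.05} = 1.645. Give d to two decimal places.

d_min ≈ 0.70

For two independent groups of n = 53 each: d_min = (z_{α/2} + z_β)·√(2/n).
z-sum = 1.960 + 1.645 = 3.605.
d_min = 3.605 × √(2/53) = 3.605 × 0.1943 = 0.700.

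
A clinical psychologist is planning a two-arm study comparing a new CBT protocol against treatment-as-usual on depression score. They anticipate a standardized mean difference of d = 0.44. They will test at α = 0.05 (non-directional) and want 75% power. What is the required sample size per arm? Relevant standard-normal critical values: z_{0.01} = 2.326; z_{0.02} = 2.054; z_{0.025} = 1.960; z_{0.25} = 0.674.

For two independent groups with equal n: n = 2·((z_{α/2} + z_β) / d)².
z_{α/2} + z_β = 1.960 + 0.674 = 2.634.
n = 2 × (2.634 / 0.44)² = 2 × 5.986² = 2 × 35.84 = 71.7.
Round up to the next whole participant.

n = 72 per group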